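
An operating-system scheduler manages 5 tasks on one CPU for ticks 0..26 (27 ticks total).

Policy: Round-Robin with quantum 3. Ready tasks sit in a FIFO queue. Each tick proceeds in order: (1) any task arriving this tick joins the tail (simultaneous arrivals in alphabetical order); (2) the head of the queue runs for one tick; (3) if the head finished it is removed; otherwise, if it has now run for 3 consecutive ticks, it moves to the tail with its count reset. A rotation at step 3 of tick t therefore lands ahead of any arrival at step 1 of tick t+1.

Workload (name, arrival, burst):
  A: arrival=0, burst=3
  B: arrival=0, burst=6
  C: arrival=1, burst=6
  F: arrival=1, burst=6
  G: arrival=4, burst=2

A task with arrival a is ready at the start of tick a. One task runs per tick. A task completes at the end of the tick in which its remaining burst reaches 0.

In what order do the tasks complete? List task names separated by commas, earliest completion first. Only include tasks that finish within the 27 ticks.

completion order = A, G, B, C, F

t=0: queue=[A,B] q_used=0 → run A
t=1: queue=[A,B,C,F] q_used=1 → run A
t=2: queue=[A,B,C,F] q_used=2 → run A
t=3: queue=[B,C,F] q_used=0 → run B
t=4: queue=[B,C,F,G] q_used=1 → run B
t=5: queue=[B,C,F,G] q_used=2 → run B
t=6: queue=[C,F,G,B] q_used=0 → run C
t=7: queue=[C,F,G,B] q_used=1 → run C
t=8: queue=[C,F,G,B] q_used=2 → run C
t=9: queue=[F,G,B,C] q_used=0 → run F
t=10: queue=[F,G,B,C] q_used=1 → run F
t=11: queue=[F,G,B,C] q_used=2 → run F
t=12: queue=[G,B,C,F] q_used=0 → run G
t=13: queue=[G,B,C,F] q_used=1 → run G
t=14: queue=[B,C,F] q_used=0 → run B
t=15: queue=[B,C,F] q_used=1 → run B
t=16: queue=[B,C,F] q_used=2 → run B
t=17: queue=[C,F] q_used=0 → run C
t=18: queue=[C,F] q_used=1 → run C
t=19: queue=[C,F] q_used=2 → run C
t=20: queue=[F] q_used=0 → run F
t=21: queue=[F] q_used=1 → run F
t=22: queue=[F] q_used=2 → run F
t=23: (idle)
t=24: (idle)
t=25: (idle)
t=26: (idle)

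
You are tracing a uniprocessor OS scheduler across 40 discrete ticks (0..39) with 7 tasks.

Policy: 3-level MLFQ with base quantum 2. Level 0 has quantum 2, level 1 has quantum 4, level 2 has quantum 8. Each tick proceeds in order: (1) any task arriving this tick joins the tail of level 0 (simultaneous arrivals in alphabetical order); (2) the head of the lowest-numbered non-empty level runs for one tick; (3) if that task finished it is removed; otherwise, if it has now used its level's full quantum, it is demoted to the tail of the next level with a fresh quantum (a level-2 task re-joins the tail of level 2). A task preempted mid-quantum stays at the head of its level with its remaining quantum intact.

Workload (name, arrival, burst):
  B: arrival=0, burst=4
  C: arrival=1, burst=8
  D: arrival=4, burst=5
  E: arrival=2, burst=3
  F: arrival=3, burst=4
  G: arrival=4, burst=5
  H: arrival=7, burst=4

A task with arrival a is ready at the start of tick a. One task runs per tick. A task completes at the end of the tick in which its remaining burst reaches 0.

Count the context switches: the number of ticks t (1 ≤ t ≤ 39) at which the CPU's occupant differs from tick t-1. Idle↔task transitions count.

context switches = 15

t=0: L0/L1/L2 = B/-/- → run B
t=1: L0/L1/L2 = BC/-/- → run B
t=2: L0/L1/L2 = CE/B/- → run C
t=3: L0/L1/L2 = CEF/B/- → run C
t=4: L0/L1/L2 = EFDG/BC/- → run E
t=5: L0/L1/L2 = EFDG/BC/- → run E
t=6: L0/L1/L2 = FDG/BCE/- → run F
t=7: L0/L1/L2 = FDGH/BCE/- → run F
t=8: L0/L1/L2 = DGH/BCEF/- → run D
t=9: L0/L1/L2 = DGH/BCEF/- → run D
t=10: L0/L1/L2 = GH/BCEFD/- → run G
t=11: L0/L1/L2 = GH/BCEFD/- → run G
t=12: L0/L1/L2 = H/BCEFDG/- → run H
t=13: L0/L1/L2 = H/BCEFDG/- → run H
t=14: L0/L1/L2 = -/BCEFDGH/- → run B
t=15: L0/L1/L2 = -/BCEFDGH/- → run B
t=16: L0/L1/L2 = -/CEFDGH/- → run C
t=17: L0/L1/L2 = -/CEFDGH/- → run C
t=18: L0/L1/L2 = -/CEFDGH/- → run C
t=19: L0/L1/L2 = -/CEFDGH/- → run C
t=20: L0/L1/L2 = -/EFDGH/C → run E
t=21: L0/L1/L2 = -/FDGH/C → run F
t=22: L0/L1/L2 = -/FDGH/C → run F
t=23: L0/L1/L2 = -/DGH/C → run D
t=24: L0/L1/L2 = -/DGH/C → run D
t=25: L0/L1/L2 = -/DGH/C → run D
t=26: L0/L1/L2 = -/GH/C → run G
t=27: L0/L1/L2 = -/GH/C → run G
t=28: L0/L1/L2 = -/GH/C → run G
t=29: L0/L1/L2 = -/H/C → run H
t=30: L0/L1/L2 = -/H/C → run H
t=31: L0/L1/L2 = -/-/C → run C
t=32: L0/L1/L2 = -/-/C → run C
t=33: (idle)
t=34: (idle)
t=35: (idle)
t=36: (idle)
t=37: (idle)
t=38: (idle)
t=39: (idle)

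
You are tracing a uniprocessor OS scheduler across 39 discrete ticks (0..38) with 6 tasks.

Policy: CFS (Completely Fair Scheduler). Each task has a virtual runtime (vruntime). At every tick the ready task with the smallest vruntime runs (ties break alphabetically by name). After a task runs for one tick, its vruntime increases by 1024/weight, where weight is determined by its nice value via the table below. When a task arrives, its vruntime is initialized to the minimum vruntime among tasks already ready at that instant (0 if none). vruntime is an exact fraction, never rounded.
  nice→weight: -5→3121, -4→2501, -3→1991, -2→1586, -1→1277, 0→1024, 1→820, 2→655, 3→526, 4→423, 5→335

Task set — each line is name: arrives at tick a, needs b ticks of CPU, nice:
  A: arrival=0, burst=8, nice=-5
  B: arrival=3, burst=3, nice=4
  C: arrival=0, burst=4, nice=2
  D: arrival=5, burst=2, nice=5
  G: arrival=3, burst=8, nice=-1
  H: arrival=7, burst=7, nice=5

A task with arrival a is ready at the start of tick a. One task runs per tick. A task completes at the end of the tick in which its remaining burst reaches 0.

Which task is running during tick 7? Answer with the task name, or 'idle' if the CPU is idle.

running at tick 7 = A

t=0: vr[A=0 C=0] → run A
t=1: vr[A=1024/3121 C=0] → run C
t=2: vr[A=1024/3121 C=1024/655] → run A
t=3: vr[A=2048/3121 B=2048/3121 C=1024/655 G=2048/3121] → run A
t=4: vr[A=3072/3121 B=2048/3121 C=1024/655 G=2048/3121] → run B
t=5: vr[A=3072/3121 B=4062208/1320183 C=1024/655 D=2048/3121 G=2048/3121] → run D
t=6: vr[A=3072/3121 B=4062208/1320183 C=1024/655 D=3881984/1045535 G=2048/3121] → run G
t=7: vr[A=3072/3121 B=4062208/1320183 C=1024/655 D=3881984/1045535 G=5811200/3985517 H=3072/3121] → run A
t=8: vr[A=4096/3121 B=4062208/1320183 C=1024/655 D=3881984/1045535 G=5811200/3985517 H=3072/3121] → run H
t=9: vr[A=4096/3121 B=4062208/1320183 C=1024/655 D=3881984/1045535 G=5811200/3985517 H=4225024/1045535] → run A
t=10: vr[A=5120/3121 B=4062208/1320183 C=1024/655 D=3881984/1045535 G=5811200/3985517 H=4225024/1045535] → run G
t=11: vr[A=5120/3121 B=4062208/1320183 C=1024/655 D=3881984/1045535 G=9007104/3985517 H=4225024/1045535] → run C
t=12: vr[A=5120/3121 B=4062208/1320183 C=2048/655 D=3881984/1045535 G=9007104/3985517 H=4225024/1045535] → run A
t=13: vr[A=6144/3121 B=4062208/1320183 C=2048/655 D=3881984/1045535 G=9007104/3985517 H=4225024/1045535] → run A
t=14: vr[A=7168/3121 B=4062208/1320183 C=2048/655 D=3881984/1045535 G=9007104/3985517 H=4225024/1045535] → run G
t=15: vr[A=7168/3121 B=4062208/1320183 C=2048/655 D=3881984/1045535 G=12203008/3985517 H=4225024/1045535] → run A
t=16: vr[B=4062208/1320183 C=2048/655 D=3881984/1045535 G=12203008/3985517 H=4225024/1045535] → run G
t=17: vr[B=4062208/1320183 C=2048/655 D=3881984/1045535 G=15398912/3985517 H=4225024/1045535] → run B
t=18: vr[B=7258112/1320183 C=2048/655 D=3881984/1045535 G=15398912/3985517 H=4225024/1045535] → run C
t=19: vr[B=7258112/1320183 C=3072/655 D=3881984/1045535 G=15398912/3985517 H=4225024/1045535] → run D
t=20: vr[B=7258112/1320183 C=3072/655 G=15398912/3985517 H=4225024/1045535] → run G
t=21: vr[B=7258112/1320183 C=3072/655 G=18594816/3985517 H=4225024/1045535] → run H
t=22: vr[B=7258112/1320183 C=3072/655 G=18594816/3985517 H=7420928/1045535] → run G
t=23: vr[B=7258112/1320183 C=3072/655 G=21790720/3985517 H=7420928/1045535] → run C
t=24: vr[B=7258112/1320183 G=21790720/3985517 H=7420928/1045535] → run G
t=25: vr[B=7258112/1320183 G=24986624/3985517 H=7420928/1045535] → run B
t=26: vr[G=24986624/3985517 H=7420928/1045535] → run G
t=27: vr[H=7420928/1045535] → run H
t=28: vr[H=10616832/1045535] → run H
t=29: vr[H=13812736/1045535] → run H
t=30: vr[H=3401728/209107] → run H
t=31: vr[H=20204544/1045535] → run H
t=32: (idle)
t=33: (idle)
t=34: (idle)
t=35: (idle)
t=36: (idle)
t=37: (idle)
t=38: (idle)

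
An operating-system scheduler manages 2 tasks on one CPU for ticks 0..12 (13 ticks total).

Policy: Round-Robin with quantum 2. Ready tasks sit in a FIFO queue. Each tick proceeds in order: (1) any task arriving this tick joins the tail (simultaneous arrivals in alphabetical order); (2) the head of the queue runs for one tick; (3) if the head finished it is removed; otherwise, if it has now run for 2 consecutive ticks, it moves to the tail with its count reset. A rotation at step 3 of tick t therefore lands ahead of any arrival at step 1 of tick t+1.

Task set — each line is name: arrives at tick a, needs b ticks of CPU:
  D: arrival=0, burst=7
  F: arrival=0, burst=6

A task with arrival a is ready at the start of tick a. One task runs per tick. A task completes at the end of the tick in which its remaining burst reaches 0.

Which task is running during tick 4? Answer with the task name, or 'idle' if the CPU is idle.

running at tick 4 = D

t=0: queue=[D,F] q_used=0 → run D
t=1: queue=[D,F] q_used=1 → run D
t=2: queue=[F,D] q_used=0 → run F
t=3: queue=[F,D] q_used=1 → run F
t=4: queue=[D,F] q_used=0 → run D
t=5: queue=[D,F] q_used=1 → run D
t=6: queue=[F,D] q_used=0 → run F
t=7: queue=[F,D] q_used=1 → run F
t=8: queue=[D,F] q_used=0 → run D
t=9: queue=[D,F] q_used=1 → run D
t=10: queue=[F,D] q_used=0 → run F
t=11: queue=[F,D] q_used=1 → run F
t=12: queue=[D] q_used=0 → run D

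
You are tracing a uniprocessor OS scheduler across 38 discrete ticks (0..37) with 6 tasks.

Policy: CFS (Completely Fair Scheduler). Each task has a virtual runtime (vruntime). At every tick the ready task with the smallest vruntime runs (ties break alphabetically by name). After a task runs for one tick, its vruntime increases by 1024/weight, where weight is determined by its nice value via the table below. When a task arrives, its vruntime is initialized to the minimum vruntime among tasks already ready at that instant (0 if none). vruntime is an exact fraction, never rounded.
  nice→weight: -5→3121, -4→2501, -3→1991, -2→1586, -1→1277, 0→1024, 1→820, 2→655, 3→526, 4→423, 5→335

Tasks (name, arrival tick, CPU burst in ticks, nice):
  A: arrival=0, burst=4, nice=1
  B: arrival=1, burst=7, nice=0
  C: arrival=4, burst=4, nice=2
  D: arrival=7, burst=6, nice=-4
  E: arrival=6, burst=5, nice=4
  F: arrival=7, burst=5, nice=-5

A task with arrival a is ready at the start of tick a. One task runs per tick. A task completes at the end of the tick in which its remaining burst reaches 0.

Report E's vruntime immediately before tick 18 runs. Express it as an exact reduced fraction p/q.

t=0: vr[A=0] → run A
t=1: vr[A=256/205 B=256/205] → run A
t=2: vr[A=512/205 B=256/205] → run B
t=3: vr[A=512/205 B=461/205] → run B
t=4: vr[A=512/205 B=666/205 C=512/205] → run A
t=5: vr[A=768/205 B=666/205 C=512/205] → run C
t=6: vr[A=768/205 B=666/205 C=109056/26855 E=666/205] → run B
t=7: vr[A=768/205 B=871/205 C=109056/26855 D=666/205 E=666/205 F=666/205] → run D
t=8: vr[A=768/205 B=871/205 C=109056/26855 D=45746/12505 E=666/205 F=666/205] → run E
t=9: vr[A=768/205 B=871/205 C=109056/26855 D=45746/12505 E=491638/86715 F=666/205] → run F
t=10: vr[A=768/205 B=871/205 C=109056/26855 D=45746/12505 E=491638/86715 F=2288506/639805] → run F
t=11: vr[A=768/205 B=871/205 C=109056/26855 D=45746/12505 E=491638/86715 F=2498426/639805] → run D
t=12: vr[A=768/205 B=871/205 C=109056/26855 D=50866/12505 E=491638/86715 F=2498426/639805] → run A
t=13: vr[B=871/205 C=109056/26855 D=50866/12505 E=491638/86715 F=2498426/639805] → run F
t=14: vr[B=871/205 C=109056/26855 D=50866/12505 E=491638/86715 F=2708346/639805] → run C
t=15: vr[B=871/205 C=30208/5371 D=50866/12505 E=491638/86715 F=2708346/639805] → run D
t=16: vr[B=871/205 C=30208/5371 D=55986/12505 E=491638/86715 F=2708346/639805] → run F
t=17: vr[B=871/205 C=30208/5371 D=55986/12505 E=491638/86715 F=2918266/639805] → run B
t=18: vr[B=1076/205 C=30208/5371 D=55986/12505 E=491638/86715 F=2918266/639805] → run D
t=19: vr[B=1076/205 C=30208/5371 D=61106/12505 E=491638/86715 F=2918266/639805] → run F
t=20: vr[B=1076/205 C=30208/5371 D=61106/12505 E=491638/86715] → run D
t=21: vr[B=1076/205 C=30208/5371 D=66226/12505 E=491638/86715] → run B
t=22: vr[B=1281/205 C=30208/5371 D=66226/12505 E=491638/86715] → run D
t=23: vr[B=1281/205 C=30208/5371 E=491638/86715] → run C
t=24: vr[B=1281/205 C=193024/26855 E=491638/86715] → run E
t=25: vr[B=1281/205 C=193024/26855 E=701558/86715] → run B
t=26: vr[B=1486/205 C=193024/26855 E=701558/86715] → run C
t=27: vr[B=1486/205 E=701558/86715] → run B
t=28: vr[E=701558/86715] → run E
t=29: vr[E=303826/28905] → run E
t=30: vr[E=1121398/86715] → run E
t=31: (idle)
t=32: (idle)
t=33: (idle)
t=34: (idle)
t=35: (idle)
t=36: (idle)
t=37: (idle)

vruntime(E, start of tick 18) = 491638/86715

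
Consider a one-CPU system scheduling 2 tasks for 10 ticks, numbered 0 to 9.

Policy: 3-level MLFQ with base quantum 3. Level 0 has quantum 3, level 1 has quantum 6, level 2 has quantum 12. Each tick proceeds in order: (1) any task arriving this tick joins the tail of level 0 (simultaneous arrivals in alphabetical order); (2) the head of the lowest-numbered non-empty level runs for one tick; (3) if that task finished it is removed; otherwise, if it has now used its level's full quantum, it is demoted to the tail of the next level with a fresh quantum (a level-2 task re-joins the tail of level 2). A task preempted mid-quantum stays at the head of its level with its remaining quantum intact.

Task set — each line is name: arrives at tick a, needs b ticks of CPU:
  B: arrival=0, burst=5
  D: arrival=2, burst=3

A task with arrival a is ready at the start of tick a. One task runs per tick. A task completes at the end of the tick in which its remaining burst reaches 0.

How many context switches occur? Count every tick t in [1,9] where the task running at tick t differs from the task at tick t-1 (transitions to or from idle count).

t=0: L0/L1/L2 = B/-/- → run B
t=1: L0/L1/L2 = B/-/- → run B
t=2: L0/L1/L2 = BD/-/- → run B
t=3: L0/L1/L2 = D/B/- → run D
t=4: L0/L1/L2 = D/B/- → run D
t=5: L0/L1/L2 = D/B/- → run D
t=6: L0/L1/L2 = -/B/- → run B
t=7: L0/L1/L2 = -/B/- → run B
t=8: (idle)
t=9: (idle)

context switches = 3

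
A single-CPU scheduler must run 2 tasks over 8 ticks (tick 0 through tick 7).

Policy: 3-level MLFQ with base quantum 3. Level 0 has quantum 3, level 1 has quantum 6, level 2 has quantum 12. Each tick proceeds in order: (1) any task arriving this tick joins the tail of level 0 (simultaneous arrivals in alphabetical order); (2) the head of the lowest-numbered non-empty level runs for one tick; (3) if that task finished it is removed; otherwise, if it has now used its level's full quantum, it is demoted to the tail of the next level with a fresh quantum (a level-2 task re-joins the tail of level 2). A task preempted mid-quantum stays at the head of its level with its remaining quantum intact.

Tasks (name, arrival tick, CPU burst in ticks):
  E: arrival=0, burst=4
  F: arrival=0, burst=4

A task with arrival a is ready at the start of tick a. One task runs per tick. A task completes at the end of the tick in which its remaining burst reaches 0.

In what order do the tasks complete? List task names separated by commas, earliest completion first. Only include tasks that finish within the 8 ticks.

completion order = E, F

t=0: L0/L1/L2 = EF/-/- → run E
t=1: L0/L1/L2 = EF/-/- → run E
t=2: L0/L1/L2 = EF/-/- → run E
t=3: L0/L1/L2 = F/E/- → run F
t=4: L0/L1/L2 = F/E/- → run F
t=5: L0/L1/L2 = F/E/- → run F
t=6: L0/L1/L2 = -/EF/- → run E
t=7: L0/L1/L2 = -/F/- → run F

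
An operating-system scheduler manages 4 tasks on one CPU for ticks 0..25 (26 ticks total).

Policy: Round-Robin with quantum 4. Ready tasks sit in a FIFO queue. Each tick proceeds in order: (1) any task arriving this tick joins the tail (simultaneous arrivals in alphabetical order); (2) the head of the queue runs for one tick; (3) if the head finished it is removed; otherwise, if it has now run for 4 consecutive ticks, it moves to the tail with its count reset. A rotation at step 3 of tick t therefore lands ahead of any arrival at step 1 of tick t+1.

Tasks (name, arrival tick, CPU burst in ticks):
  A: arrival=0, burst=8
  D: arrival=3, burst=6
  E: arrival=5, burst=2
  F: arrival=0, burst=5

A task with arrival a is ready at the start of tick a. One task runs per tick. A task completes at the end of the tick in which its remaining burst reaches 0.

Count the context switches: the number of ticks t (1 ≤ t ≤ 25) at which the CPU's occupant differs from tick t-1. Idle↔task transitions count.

context switches = 7

t=0: queue=[A,F] q_used=0 → run A
t=1: queue=[A,F] q_used=1 → run A
t=2: queue=[A,F] q_used=2 → run A
t=3: queue=[A,F,D] q_used=3 → run A
t=4: queue=[F,D,A] q_used=0 → run F
t=5: queue=[F,D,A,E] q_used=1 → run F
t=6: queue=[F,D,A,E] q_used=2 → run F
t=7: queue=[F,D,A,E] q_used=3 → run F
t=8: queue=[D,A,E,F] q_used=0 → run D
t=9: queue=[D,A,E,F] q_used=1 → run D
t=10: queue=[D,A,E,F] q_used=2 → run D
t=11: queue=[D,A,E,F] q_used=3 → run D
t=12: queue=[A,E,F,D] q_used=0 → run A
t=13: queue=[A,E,F,D] q_used=1 → run A
t=14: queue=[A,E,F,D] q_used=2 → run A
t=15: queue=[A,E,F,D] q_used=3 → run A
t=16: queue=[E,F,D] q_used=0 → run E
t=17: queue=[E,F,D] q_used=1 → run E
t=18: queue=[F,D] q_used=0 → run F
t=19: queue=[D] q_used=0 → run D
t=20: queue=[D] q_used=1 → run D
t=21: (idle)
t=22: (idle)
t=23: (idle)
t=24: (idle)
t=25: (idle)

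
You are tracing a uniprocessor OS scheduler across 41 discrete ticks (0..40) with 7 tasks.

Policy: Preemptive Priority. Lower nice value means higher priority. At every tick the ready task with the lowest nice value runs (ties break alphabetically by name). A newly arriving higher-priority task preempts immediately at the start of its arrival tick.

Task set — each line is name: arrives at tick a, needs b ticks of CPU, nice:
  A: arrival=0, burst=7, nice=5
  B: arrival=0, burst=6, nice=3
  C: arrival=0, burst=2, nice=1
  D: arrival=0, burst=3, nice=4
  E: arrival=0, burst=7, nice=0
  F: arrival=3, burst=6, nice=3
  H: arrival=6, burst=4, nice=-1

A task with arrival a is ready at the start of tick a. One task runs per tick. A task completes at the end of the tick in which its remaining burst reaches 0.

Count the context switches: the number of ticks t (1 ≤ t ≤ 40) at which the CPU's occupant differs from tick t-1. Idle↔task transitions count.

context switches = 8

t=0: ready={A,B,C,D,E} → run E
t=1: ready={A,B,C,D,E} → run E
t=2: ready={A,B,C,D,E} → run E
t=3: ready={A,B,C,D,E,F} → run E
t=4: ready={A,B,C,D,E,F} → run E
t=5: ready={A,B,C,D,E,F} → run E
t=6: ready={A,B,C,D,E,F,H} → run H
t=7: ready={A,B,C,D,E,F,H} → run H
t=8: ready={A,B,C,D,E,F,H} → run H
t=9: ready={A,B,C,D,E,F,H} → run H
t=10: ready={A,B,C,D,E,F} → run E
t=11: ready={A,B,C,D,F} → run C
t=12: ready={A,B,C,D,F} → run C
t=13: ready={A,B,D,F} → run B
t=14: ready={A,B,D,F} → run B
t=15: ready={A,B,D,F} → run B
t=16: ready={A,B,D,F} → run B
t=17: ready={A,B,D,F} → run B
t=18: ready={A,B,D,F} → run B
t=19: ready={A,D,F} → run F
t=20: ready={A,D,F} → run F
t=21: ready={A,D,F} → run F
t=22: ready={A,D,F} → run F
t=23: ready={A,D,F} → run F
t=24: ready={A,D,F} → run F
t=25: ready={A,D} → run D
t=26: ready={A,D} → run D
t=27: ready={A,D} → run D
t=28: ready={A} → run A
t=29: ready={A} → run A
t=30: ready={A} → run A
t=31: ready={A} → run A
t=32: ready={A} → run A
t=33: ready={A} → run A
t=34: ready={A} → run A
t=35: (idle)
t=36: (idle)
t=37: (idle)
t=38: (idle)
t=39: (idle)
t=40: (idle)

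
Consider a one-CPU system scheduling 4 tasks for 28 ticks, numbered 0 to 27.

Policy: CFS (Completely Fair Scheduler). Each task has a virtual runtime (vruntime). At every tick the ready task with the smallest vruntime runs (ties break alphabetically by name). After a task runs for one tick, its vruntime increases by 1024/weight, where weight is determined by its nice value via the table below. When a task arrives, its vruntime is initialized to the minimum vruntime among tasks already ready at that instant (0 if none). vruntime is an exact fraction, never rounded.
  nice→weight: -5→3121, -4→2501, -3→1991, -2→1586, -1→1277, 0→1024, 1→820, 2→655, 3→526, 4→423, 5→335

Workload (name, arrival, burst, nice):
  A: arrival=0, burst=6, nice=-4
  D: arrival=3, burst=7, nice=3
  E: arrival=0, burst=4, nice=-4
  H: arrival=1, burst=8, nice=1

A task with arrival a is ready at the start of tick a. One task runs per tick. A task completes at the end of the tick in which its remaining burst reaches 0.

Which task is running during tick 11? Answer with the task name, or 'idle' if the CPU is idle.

running at tick 11 = A

t=0: vr[A=0 E=0] → run A
t=1: vr[A=1024/2501 E=0 H=0] → run E
t=2: vr[A=1024/2501 E=1024/2501 H=0] → run H
t=3: vr[A=1024/2501 D=1024/2501 E=1024/2501 H=256/205] → run A
t=4: vr[A=2048/2501 D=1024/2501 E=1024/2501 H=256/205] → run D
t=5: vr[A=2048/2501 D=1549824/657763 E=1024/2501 H=256/205] → run E
t=6: vr[A=2048/2501 D=1549824/657763 E=2048/2501 H=256/205] → run A
t=7: vr[A=3072/2501 D=1549824/657763 E=2048/2501 H=256/205] → run E
t=8: vr[A=3072/2501 D=1549824/657763 E=3072/2501 H=256/205] → run A
t=9: vr[A=4096/2501 D=1549824/657763 E=3072/2501 H=256/205] → run E
t=10: vr[A=4096/2501 D=1549824/657763 H=256/205] → run H
t=11: vr[A=4096/2501 D=1549824/657763 H=512/205] → run A
t=12: vr[A=5120/2501 D=1549824/657763 H=512/205] → run A
t=13: vr[D=1549824/657763 H=512/205] → run D
t=14: vr[D=2830336/657763 H=512/205] → run H
t=15: vr[D=2830336/657763 H=768/205] → run H
t=16: vr[D=2830336/657763 H=1024/205] → run D
t=17: vr[D=4110848/657763 H=1024/205] → run H
t=18: vr[D=4110848/657763 H=256/41] → run H
t=19: vr[D=4110848/657763 H=1536/205] → run D
t=20: vr[D=5391360/657763 H=1536/205] → run H
t=21: vr[D=5391360/657763 H=1792/205] → run D
t=22: vr[D=6671872/657763 H=1792/205] → run H
t=23: vr[D=6671872/657763] → run D
t=24: vr[D=7952384/657763] → run D
t=25: (idle)
t=26: (idle)
t=27: (idle)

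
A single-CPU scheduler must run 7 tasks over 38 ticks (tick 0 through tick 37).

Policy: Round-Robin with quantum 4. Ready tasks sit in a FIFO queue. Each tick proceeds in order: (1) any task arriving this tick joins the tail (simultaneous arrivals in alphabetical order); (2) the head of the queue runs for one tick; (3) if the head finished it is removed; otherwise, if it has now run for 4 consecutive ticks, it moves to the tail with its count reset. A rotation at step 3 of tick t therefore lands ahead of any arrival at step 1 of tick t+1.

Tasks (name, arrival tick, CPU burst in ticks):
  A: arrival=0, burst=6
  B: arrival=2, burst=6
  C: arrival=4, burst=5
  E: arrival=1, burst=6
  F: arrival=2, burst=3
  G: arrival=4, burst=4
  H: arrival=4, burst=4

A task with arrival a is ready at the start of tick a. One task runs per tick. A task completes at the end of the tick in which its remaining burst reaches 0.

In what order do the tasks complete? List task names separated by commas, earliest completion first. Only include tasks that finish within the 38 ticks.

completion order = F, A, G, H, E, B, C

t=0: queue=[A] q_used=0 → run A
t=1: queue=[A,E] q_used=1 → run A
t=2: queue=[A,E,B,F] q_used=2 → run A
t=3: queue=[A,E,B,F] q_used=3 → run A
t=4: queue=[E,B,F,A,C,G,H] q_used=0 → run E
t=5: queue=[E,B,F,A,C,G,H] q_used=1 → run E
t=6: queue=[E,B,F,A,C,G,H] q_used=2 → run E
t=7: queue=[E,B,F,A,C,G,H] q_used=3 → run E
t=8: queue=[B,F,A,C,G,H,E] q_used=0 → run B
t=9: queue=[B,F,A,C,G,H,E] q_used=1 → run B
t=10: queue=[B,F,A,C,G,H,E] q_used=2 → run B
t=11: queue=[B,F,A,C,G,H,E] q_used=3 → run B
t=12: queue=[F,A,C,G,H,E,B] q_used=0 → run F
t=13: queue=[F,A,C,G,H,E,B] q_used=1 → run F
t=14: queue=[F,A,C,G,H,E,B] q_used=2 → run F
t=15: queue=[A,C,G,H,E,B] q_used=0 → run A
t=16: queue=[A,C,G,H,E,B] q_used=1 → run A
t=17: queue=[C,G,H,E,B] q_used=0 → run C
t=18: queue=[C,G,H,E,B] q_used=1 → run C
t=19: queue=[C,G,H,E,B] q_used=2 → run C
t=20: queue=[C,G,H,E,B] q_used=3 → run C
t=21: queue=[G,H,E,B,C] q_used=0 → run G
t=22: queue=[G,H,E,B,C] q_used=1 → run G
t=23: queue=[G,H,E,B,C] q_used=2 → run G
t=24: queue=[G,H,E,B,C] q_used=3 → run G
t=25: queue=[H,E,B,C] q_used=0 → run H
t=26: queue=[H,E,B,C] q_used=1 → run H
t=27: queue=[H,E,B,C] q_used=2 → run H
t=28: queue=[H,E,B,C] q_used=3 → run H
t=29: queue=[E,B,C] q_used=0 → run E
t=30: queue=[E,B,C] q_used=1 → run E
t=31: queue=[B,C] q_used=0 → run B
t=32: queue=[B,C] q_used=1 → run B
t=33: queue=[C] q_used=0 → run C
t=34: (idle)
t=35: (idle)
t=36: (idle)
t=37: (idle)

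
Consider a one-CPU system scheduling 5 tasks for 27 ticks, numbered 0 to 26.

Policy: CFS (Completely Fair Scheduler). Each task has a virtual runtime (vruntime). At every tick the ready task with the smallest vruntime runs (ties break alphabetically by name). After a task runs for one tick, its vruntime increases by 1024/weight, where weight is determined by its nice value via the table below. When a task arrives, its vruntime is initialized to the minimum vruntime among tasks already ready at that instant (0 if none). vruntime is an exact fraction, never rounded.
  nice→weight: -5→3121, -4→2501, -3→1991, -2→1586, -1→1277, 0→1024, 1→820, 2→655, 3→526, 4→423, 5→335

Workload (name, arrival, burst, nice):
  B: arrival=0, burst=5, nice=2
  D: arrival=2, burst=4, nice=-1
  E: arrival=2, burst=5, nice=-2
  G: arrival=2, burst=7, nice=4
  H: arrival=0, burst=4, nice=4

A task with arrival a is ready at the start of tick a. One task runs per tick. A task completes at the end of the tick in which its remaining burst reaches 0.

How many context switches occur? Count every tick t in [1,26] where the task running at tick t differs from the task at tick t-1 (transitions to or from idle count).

t=0: vr[B=0 H=0] → run B
t=1: vr[B=1024/655 H=0] → run H
t=2: vr[B=1024/655 D=1024/655 E=1024/655 G=1024/655 H=1024/423] → run B
t=3: vr[B=2048/655 D=1024/655 E=1024/655 G=1024/655 H=1024/423] → run D
t=4: vr[B=2048/655 D=1978368/836435 E=1024/655 G=1024/655 H=1024/423] → run E
t=5: vr[B=2048/655 D=1978368/836435 E=1147392/519415 G=1024/655 H=1024/423] → run G
t=6: vr[B=2048/655 D=1978368/836435 E=1147392/519415 G=1103872/277065 H=1024/423] → run E
t=7: vr[B=2048/655 D=1978368/836435 E=1482752/519415 G=1103872/277065 H=1024/423] → run D
t=8: vr[B=2048/655 D=2649088/836435 E=1482752/519415 G=1103872/277065 H=1024/423] → run H
t=9: vr[B=2048/655 D=2649088/836435 E=1482752/519415 G=1103872/277065 H=2048/423] → run E
t=10: vr[B=2048/655 D=2649088/836435 E=1818112/519415 G=1103872/277065 H=2048/423] → run B
t=11: vr[B=3072/655 D=2649088/836435 E=1818112/519415 G=1103872/277065 H=2048/423] → run D
t=12: vr[B=3072/655 D=3319808/836435 E=1818112/519415 G=1103872/277065 H=2048/423] → run E
t=13: vr[B=3072/655 D=3319808/836435 E=2153472/519415 G=1103872/277065 H=2048/423] → run D
t=14: vr[B=3072/655 E=2153472/519415 G=1103872/277065 H=2048/423] → run G
t=15: vr[B=3072/655 E=2153472/519415 G=1774592/277065 H=2048/423] → run E
t=16: vr[B=3072/655 G=1774592/277065 H=2048/423] → run B
t=17: vr[B=4096/655 G=1774592/277065 H=2048/423] → run H
t=18: vr[B=4096/655 G=1774592/277065 H=1024/141] → run B
t=19: vr[G=1774592/277065 H=1024/141] → run G
t=20: vr[G=815104/92355 H=1024/141] → run H
t=21: vr[G=815104/92355] → run G
t=22: vr[G=3116032/277065] → run G
t=23: vr[G=3786752/277065] → run G
t=24: vr[G=1485824/92355] → run G
t=25: (idle)
t=26: (idle)

context switches = 22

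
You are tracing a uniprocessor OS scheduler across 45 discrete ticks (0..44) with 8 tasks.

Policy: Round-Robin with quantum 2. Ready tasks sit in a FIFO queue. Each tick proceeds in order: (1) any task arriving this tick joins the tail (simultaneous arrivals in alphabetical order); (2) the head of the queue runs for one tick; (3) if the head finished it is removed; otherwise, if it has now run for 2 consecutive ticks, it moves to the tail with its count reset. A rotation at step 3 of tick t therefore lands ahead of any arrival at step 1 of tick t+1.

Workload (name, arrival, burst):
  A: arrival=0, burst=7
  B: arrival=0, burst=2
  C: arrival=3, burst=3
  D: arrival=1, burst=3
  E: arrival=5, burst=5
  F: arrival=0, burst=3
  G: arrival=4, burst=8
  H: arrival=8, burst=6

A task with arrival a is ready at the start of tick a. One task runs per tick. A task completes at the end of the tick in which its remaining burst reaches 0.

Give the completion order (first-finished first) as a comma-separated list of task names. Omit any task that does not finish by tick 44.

t=0: queue=[A,B,F] q_used=0 → run A
t=1: queue=[A,B,F,D] q_used=1 → run A
t=2: queue=[B,F,D,A] q_used=0 → run B
t=3: queue=[B,F,D,A,C] q_used=1 → run B
t=4: queue=[F,D,A,C,G] q_used=0 → run F
t=5: queue=[F,D,A,C,G,E] q_used=1 → run F
t=6: queue=[D,A,C,G,E,F] q_used=0 → run D
t=7: queue=[D,A,C,G,E,F] q_used=1 → run D
t=8: queue=[A,C,G,E,F,D,H] q_used=0 → run A
t=9: queue=[A,C,G,E,F,D,H] q_used=1 → run A
t=10: queue=[C,G,E,F,D,H,A] q_used=0 → run C
t=11: queue=[C,G,E,F,D,H,A] q_used=1 → run C
t=12: queue=[G,E,F,D,H,A,C] q_used=0 → run G
t=13: queue=[G,E,F,D,H,A,C] q_used=1 → run G
t=14: queue=[E,F,D,H,A,C,G] q_used=0 → run E
t=15: queue=[E,F,D,H,A,C,G] q_used=1 → run E
t=16: queue=[F,D,H,A,C,G,E] q_used=0 → run F
t=17: queue=[D,H,A,C,G,E] q_used=0 → run D
t=18: queue=[H,A,C,G,E] q_used=0 → run H
t=19: queue=[H,A,C,G,E] q_used=1 → run H
t=20: queue=[A,C,G,E,H] q_used=0 → run A
t=21: queue=[A,C,G,E,H] q_used=1 → run A
t=22: queue=[C,G,E,H,A] q_used=0 → run C
t=23: queue=[G,E,H,A] q_used=0 → run G
t=24: queue=[G,E,H,A] q_used=1 → run G
t=25: queue=[E,H,A,G] q_used=0 → run E
t=26: queue=[E,H,A,G] q_used=1 → run E
t=27: queue=[H,A,G,E] q_used=0 → run H
t=28: queue=[H,A,G,E] q_used=1 → run H
t=29: queue=[A,G,E,H] q_used=0 → run A
t=30: queue=[G,E,H] q_used=0 → run G
t=31: queue=[G,E,H] q_used=1 → run G
t=32: queue=[E,H,G] q_used=0 → run E
t=33: queue=[H,G] q_used=0 → run H
t=34: queue=[H,G] q_used=1 → run H
t=35: queue=[G] q_used=0 → run G
t=36: queue=[G] q_used=1 → run G
t=37: (idle)
t=38: (idle)
t=39: (idle)
t=40: (idle)
t=41: (idle)
t=42: (idle)
t=43: (idle)
t=44: (idle)

completion order = B, F, D, C, A, E, H, G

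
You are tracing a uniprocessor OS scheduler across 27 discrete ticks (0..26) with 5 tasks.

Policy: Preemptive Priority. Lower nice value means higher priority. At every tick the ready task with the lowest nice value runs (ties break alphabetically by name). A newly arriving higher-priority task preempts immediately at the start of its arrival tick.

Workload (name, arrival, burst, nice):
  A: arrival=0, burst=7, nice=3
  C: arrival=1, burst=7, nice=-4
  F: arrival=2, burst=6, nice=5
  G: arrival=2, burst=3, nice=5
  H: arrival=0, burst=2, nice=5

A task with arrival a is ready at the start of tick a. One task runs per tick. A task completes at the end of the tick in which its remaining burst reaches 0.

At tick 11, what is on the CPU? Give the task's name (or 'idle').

running at tick 11 = A

t=0: ready={A,H} → run A
t=1: ready={A,C,H} → run C
t=2: ready={A,C,F,G,H} → run C
t=3: ready={A,C,F,G,H} → run C
t=4: ready={A,C,F,G,H} → run C
t=5: ready={A,C,F,G,H} → run C
t=6: ready={A,C,F,G,H} → run C
t=7: ready={A,C,F,G,H} → run C
t=8: ready={A,F,G,H} → run A
t=9: ready={A,F,G,H} → run A
t=10: ready={A,F,G,H} → run A
t=11: ready={A,F,G,H} → run A
t=12: ready={A,F,G,H} → run A
t=13: ready={A,F,G,H} → run A
t=14: ready={F,G,H} → run F
t=15: ready={F,G,H} → run F
t=16: ready={F,G,H} → run F
t=17: ready={F,G,H} → run F
t=18: ready={F,G,H} → run F
t=19: ready={F,G,H} → run F
t=20: ready={G,H} → run G
t=21: ready={G,H} → run G
t=22: ready={G,H} → run G
t=23: ready={H} → run H
t=24: ready={H} → run H
t=25: (idle)
t=26: (idle)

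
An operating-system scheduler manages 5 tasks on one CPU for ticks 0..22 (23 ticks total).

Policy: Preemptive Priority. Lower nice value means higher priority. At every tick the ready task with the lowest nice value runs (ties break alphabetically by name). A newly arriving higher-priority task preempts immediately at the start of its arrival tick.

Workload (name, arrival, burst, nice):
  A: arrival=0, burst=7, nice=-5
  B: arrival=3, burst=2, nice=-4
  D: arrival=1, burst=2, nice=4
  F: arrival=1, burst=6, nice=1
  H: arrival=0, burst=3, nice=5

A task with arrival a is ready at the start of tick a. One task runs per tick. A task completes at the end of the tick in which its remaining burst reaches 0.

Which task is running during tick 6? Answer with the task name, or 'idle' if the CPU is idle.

running at tick 6 = A

t=0: ready={A,H} → run A
t=1: ready={A,D,F,H} → run A
t=2: ready={A,D,F,H} → run A
t=3: ready={A,B,D,F,H} → run A
t=4: ready={A,B,D,F,H} → run A
t=5: ready={A,B,D,F,H} → run A
t=6: ready={A,B,D,F,H} → run A
t=7: ready={B,D,F,H} → run B
t=8: ready={B,D,F,H} → run B
t=9: ready={D,F,H} → run F
t=10: ready={D,F,H} → run F
t=11: ready={D,F,H} → run F
t=12: ready={D,F,H} → run F
t=13: ready={D,F,H} → run F
t=14: ready={D,F,H} → run F
t=15: ready={D,H} → run D
t=16: ready={D,H} → run D
t=17: ready={H} → run H
t=18: ready={H} → run H
t=19: ready={H} → run H
t=20: (idle)
t=21: (idle)
t=22: (idle)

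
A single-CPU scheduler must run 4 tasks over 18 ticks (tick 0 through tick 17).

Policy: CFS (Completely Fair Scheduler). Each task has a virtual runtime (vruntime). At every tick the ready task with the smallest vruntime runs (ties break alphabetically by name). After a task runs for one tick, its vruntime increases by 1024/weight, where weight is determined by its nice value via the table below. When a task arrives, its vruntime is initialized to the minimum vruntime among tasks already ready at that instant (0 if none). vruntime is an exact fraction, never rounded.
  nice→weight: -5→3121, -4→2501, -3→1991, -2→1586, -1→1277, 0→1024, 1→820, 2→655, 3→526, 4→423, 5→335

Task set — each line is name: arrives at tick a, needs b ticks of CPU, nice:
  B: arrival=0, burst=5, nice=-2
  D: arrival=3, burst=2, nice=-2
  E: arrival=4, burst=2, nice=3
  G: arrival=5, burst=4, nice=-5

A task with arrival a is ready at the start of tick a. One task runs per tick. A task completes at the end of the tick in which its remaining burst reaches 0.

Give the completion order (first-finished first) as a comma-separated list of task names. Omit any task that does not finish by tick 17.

t=0: vr[B=0] → run B
t=1: vr[B=512/793] → run B
t=2: vr[B=1024/793] → run B
t=3: vr[B=1536/793 D=1536/793] → run B
t=4: vr[B=2048/793 D=1536/793 E=1536/793] → run D
t=5: vr[B=2048/793 D=2048/793 E=1536/793 G=1536/793] → run E
t=6: vr[B=2048/793 D=2048/793 E=809984/208559 G=1536/793] → run G
t=7: vr[B=2048/793 D=2048/793 E=809984/208559 G=5605888/2474953] → run G
t=8: vr[B=2048/793 D=2048/793 E=809984/208559 G=6417920/2474953] → run B
t=9: vr[D=2048/793 E=809984/208559 G=6417920/2474953] → run D
t=10: vr[E=809984/208559 G=6417920/2474953] → run G
t=11: vr[E=809984/208559 G=7229952/2474953] → run G
t=12: vr[E=809984/208559] → run E
t=13: (idle)
t=14: (idle)
t=15: (idle)
t=16: (idle)
t=17: (idle)

completion order = B, D, G, E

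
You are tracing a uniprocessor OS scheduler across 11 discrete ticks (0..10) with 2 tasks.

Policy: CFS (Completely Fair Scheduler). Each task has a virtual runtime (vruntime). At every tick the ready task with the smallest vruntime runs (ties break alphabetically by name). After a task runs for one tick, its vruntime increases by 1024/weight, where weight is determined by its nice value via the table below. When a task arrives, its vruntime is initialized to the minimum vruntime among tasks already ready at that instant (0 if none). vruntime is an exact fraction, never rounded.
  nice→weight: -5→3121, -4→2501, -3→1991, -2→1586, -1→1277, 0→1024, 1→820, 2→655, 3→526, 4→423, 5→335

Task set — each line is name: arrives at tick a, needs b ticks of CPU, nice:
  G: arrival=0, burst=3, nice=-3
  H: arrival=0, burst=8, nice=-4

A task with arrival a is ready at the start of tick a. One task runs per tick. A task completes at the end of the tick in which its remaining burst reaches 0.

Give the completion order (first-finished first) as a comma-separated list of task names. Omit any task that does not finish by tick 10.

completion order = G, H

t=0: vr[G=0 H=0] → run G
t=1: vr[G=1024/1991 H=0] → run H
t=2: vr[G=1024/1991 H=1024/2501] → run H
t=3: vr[G=1024/1991 H=2048/2501] → run G
t=4: vr[G=2048/1991 H=2048/2501] → run H
t=5: vr[G=2048/1991 H=3072/2501] → run G
t=6: vr[H=3072/2501] → run H
t=7: vr[H=4096/2501] → run H
t=8: vr[H=5120/2501] → run H
t=9: vr[H=6144/2501] → run H
t=10: vr[H=7168/2501] → run H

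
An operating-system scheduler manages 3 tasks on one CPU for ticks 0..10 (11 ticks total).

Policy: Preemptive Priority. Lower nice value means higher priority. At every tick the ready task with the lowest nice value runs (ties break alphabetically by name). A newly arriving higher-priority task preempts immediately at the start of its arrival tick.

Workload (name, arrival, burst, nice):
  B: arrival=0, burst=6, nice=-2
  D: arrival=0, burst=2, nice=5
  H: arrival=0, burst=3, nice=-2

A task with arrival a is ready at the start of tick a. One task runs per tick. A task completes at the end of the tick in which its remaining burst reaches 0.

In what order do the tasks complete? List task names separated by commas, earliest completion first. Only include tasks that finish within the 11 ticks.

t=0: ready={B,D,H} → run B
t=1: ready={B,D,H} → run B
t=2: ready={B,D,H} → run B
t=3: ready={B,D,H} → run B
t=4: ready={B,D,H} → run B
t=5: ready={B,D,H} → run B
t=6: ready={D,H} → run H
t=7: ready={D,H} → run H
t=8: ready={D,H} → run H
t=9: ready={D} → run D
t=10: ready={D} → run D

completion order = B, H, D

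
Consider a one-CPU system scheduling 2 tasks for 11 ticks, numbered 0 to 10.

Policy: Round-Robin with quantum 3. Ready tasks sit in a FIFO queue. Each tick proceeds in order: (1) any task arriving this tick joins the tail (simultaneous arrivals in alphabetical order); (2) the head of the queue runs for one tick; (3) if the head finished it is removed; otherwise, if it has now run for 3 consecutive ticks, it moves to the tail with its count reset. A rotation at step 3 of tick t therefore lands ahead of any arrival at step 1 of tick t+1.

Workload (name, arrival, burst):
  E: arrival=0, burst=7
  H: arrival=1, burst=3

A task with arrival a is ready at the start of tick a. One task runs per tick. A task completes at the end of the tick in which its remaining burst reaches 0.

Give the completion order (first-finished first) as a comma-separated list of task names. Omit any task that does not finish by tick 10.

completion order = H, E

t=0: queue=[E] q_used=0 → run E
t=1: queue=[E,H] q_used=1 → run E
t=2: queue=[E,H] q_used=2 → run E
t=3: queue=[H,E] q_used=0 → run H
t=4: queue=[H,E] q_used=1 → run H
t=5: queue=[H,E] q_used=2 → run H
t=6: queue=[E] q_used=0 → run E
t=7: queue=[E] q_used=1 → run E
t=8: queue=[E] q_used=2 → run E
t=9: queue=[E] q_used=0 → run E
t=10: (idle)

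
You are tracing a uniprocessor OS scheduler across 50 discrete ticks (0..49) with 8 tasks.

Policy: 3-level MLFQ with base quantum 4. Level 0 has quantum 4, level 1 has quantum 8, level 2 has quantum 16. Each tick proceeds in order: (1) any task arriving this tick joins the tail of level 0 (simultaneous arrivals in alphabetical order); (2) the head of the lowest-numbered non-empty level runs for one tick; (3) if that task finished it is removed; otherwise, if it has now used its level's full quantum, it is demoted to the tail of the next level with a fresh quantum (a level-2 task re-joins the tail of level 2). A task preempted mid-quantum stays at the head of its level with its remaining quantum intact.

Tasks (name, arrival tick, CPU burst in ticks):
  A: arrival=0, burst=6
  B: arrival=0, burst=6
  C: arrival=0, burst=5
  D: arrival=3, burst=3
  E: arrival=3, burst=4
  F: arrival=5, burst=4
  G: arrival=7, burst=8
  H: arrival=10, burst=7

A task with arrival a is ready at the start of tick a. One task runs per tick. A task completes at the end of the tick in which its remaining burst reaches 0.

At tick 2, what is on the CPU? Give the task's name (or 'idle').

t=0: L0/L1/L2 = ABC/-/- → run A
t=1: L0/L1/L2 = ABC/-/- → run A
t=2: L0/L1/L2 = ABC/-/- → run A
t=3: L0/L1/L2 = ABCDE/-/- → run A
t=4: L0/L1/L2 = BCDE/A/- → run B
t=5: L0/L1/L2 = BCDEF/A/- → run B
t=6: L0/L1/L2 = BCDEF/A/- → run B
t=7: L0/L1/L2 = BCDEFG/A/- → run B
t=8: L0/L1/L2 = CDEFG/AB/- → run C
t=9: L0/L1/L2 = CDEFG/AB/- → run C
t=10: L0/L1/L2 = CDEFGH/AB/- → run C
t=11: L0/L1/L2 = CDEFGH/AB/- → run C
t=12: L0/L1/L2 = DEFGH/ABC/- → run D
t=13: L0/L1/L2 = DEFGH/ABC/- → run D
t=14: L0/L1/L2 = DEFGH/ABC/- → run D
t=15: L0/L1/L2 = EFGH/ABC/- → run E
t=16: L0/L1/L2 = EFGH/ABC/- → run E
t=17: L0/L1/L2 = EFGH/ABC/- → run E
t=18: L0/L1/L2 = EFGH/ABC/- → run E
t=19: L0/L1/L2 = FGH/ABC/- → run F
t=20: L0/L1/L2 = FGH/ABC/- → run F
t=21: L0/L1/L2 = FGH/ABC/- → run F
t=22: L0/L1/L2 = FGH/ABC/- → run F
t=23: L0/L1/L2 = GH/ABC/- → run G
t=24: L0/L1/L2 = GH/ABC/- → run G
t=25: L0/L1/L2 = GH/ABC/- → run G
t=26: L0/L1/L2 = GH/ABC/- → run G
t=27: L0/L1/L2 = H/ABCG/- → run H
t=28: L0/L1/L2 = H/ABCG/- → run H
t=29: L0/L1/L2 = H/ABCG/- → run H
t=30: L0/L1/L2 = H/ABCG/- → run H
t=31: L0/L1/L2 = -/ABCGH/- → run A
t=32: L0/L1/L2 = -/ABCGH/- → run A
t=33: L0/L1/L2 = -/BCGH/- → run B
t=34: L0/L1/L2 = -/BCGH/- → run B
t=35: L0/L1/L2 = -/CGH/- → run C
t=36: L0/L1/L2 = -/GH/- → run G
t=37: L0/L1/L2 = -/GH/- → run G
t=38: L0/L1/L2 = -/GH/- → run G
t=39: L0/L1/L2 = -/GH/- → run G
t=40: L0/L1/L2 = -/H/- → run H
t=41: L0/L1/L2 = -/H/- → run H
t=42: L0/L1/L2 = -/H/- → run H
t=43: (idle)
t=44: (idle)
t=45: (idle)
t=46: (idle)
t=47: (idle)
t=48: (idle)
t=49: (idle)

running at tick 2 = A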